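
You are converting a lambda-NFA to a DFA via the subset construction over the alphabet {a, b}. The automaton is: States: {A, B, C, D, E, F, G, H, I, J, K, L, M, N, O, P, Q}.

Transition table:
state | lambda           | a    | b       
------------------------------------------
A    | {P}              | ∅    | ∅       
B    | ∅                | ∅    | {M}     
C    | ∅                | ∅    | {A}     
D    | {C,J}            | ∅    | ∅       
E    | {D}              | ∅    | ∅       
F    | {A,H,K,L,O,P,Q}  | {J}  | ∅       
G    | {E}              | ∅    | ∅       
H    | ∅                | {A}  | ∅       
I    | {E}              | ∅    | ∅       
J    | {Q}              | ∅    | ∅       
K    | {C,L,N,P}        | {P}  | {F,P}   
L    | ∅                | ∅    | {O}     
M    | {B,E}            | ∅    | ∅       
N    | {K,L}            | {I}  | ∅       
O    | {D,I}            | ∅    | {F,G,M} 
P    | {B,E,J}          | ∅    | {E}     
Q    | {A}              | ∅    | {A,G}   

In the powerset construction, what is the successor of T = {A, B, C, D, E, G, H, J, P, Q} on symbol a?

{A, B, C, D, E, J, P, Q}

H on a → {A}.
No a-transition from A, B, C, D, E, G, J, P, Q.
Union after reading a: {A}.
Now take the lambda-closure:
From A via lambda: add P.
From P via lambda: add B, E, J.
From E via lambda: add D.
From J via lambda: add Q.
From D via lambda: add C.
No new states can be added; the closed set is {A, B, C, D, E, J, P, Q}.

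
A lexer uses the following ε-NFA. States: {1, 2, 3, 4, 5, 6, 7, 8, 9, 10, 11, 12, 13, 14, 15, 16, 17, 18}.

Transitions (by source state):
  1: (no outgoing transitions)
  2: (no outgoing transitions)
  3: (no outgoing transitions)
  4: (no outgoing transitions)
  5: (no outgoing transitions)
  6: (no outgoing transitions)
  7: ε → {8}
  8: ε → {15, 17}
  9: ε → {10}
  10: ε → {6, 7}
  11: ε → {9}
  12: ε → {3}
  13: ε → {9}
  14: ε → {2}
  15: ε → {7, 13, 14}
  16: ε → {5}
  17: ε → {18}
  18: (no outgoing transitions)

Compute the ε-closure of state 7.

Start with {7}.
From 7 via ε: add 8.
From 8 via ε: add 15, 17.
From 15 via ε: add 13, 14.
From 17 via ε: add 18.
From 13 via ε: add 9.
From 14 via ε: add 2.
From 9 via ε: add 10.
From 10 via ε: add 6.
No new states can be added; the closed set is {2, 6, 7, 8, 9, 10, 13, 14, 15, 17, 18}.

{2, 6, 7, 8, 9, 10, 13, 14, 15, 17, 18}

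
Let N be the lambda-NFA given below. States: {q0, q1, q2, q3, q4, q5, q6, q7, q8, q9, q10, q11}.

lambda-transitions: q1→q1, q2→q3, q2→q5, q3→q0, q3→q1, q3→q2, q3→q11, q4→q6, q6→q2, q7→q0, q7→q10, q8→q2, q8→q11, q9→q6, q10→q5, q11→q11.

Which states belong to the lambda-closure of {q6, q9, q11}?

{q0, q1, q2, q3, q5, q6, q9, q11}

Start with {q6, q9, q11}.
From q6 via lambda: add q2.
From q2 via lambda: add q3, q5.
From q3 via lambda: add q0, q1.
No new states can be added; the closed set is {q0, q1, q2, q3, q5, q6, q9, q11}.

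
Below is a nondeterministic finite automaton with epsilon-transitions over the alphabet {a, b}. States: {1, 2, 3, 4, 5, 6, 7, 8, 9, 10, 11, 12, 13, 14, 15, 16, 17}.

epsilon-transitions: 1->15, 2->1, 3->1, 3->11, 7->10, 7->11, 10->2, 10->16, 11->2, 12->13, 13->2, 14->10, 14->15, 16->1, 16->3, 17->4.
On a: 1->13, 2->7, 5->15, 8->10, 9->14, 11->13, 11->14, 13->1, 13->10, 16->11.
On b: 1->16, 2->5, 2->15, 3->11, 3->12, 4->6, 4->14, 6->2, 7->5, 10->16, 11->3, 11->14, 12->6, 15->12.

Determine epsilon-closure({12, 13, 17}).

Start with {12, 13, 17}.
From 13 via epsilon: add 2.
From 17 via epsilon: add 4.
From 2 via epsilon: add 1.
From 1 via epsilon: add 15.
No new states can be added; the closed set is {1, 2, 4, 12, 13, 15, 17}.

{1, 2, 4, 12, 13, 15, 17}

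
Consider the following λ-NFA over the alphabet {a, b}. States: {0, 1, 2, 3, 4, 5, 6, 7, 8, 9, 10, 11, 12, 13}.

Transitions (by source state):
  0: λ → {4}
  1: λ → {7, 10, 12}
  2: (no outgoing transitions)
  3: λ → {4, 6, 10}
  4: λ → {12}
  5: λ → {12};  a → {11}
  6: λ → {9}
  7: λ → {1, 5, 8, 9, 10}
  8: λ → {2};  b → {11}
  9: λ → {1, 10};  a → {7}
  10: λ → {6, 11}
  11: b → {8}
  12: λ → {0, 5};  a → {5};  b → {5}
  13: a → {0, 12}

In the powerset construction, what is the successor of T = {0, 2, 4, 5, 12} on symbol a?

5 on a → {11}.
12 on a → {5}.
No a-transition from 0, 2, 4.
Union after reading a: {5, 11}.
Now take the λ-closure:
From 5 via λ: add 12.
From 12 via λ: add 0.
From 0 via λ: add 4.
No new states can be added; the closed set is {0, 4, 5, 11, 12}.

{0, 4, 5, 11, 12}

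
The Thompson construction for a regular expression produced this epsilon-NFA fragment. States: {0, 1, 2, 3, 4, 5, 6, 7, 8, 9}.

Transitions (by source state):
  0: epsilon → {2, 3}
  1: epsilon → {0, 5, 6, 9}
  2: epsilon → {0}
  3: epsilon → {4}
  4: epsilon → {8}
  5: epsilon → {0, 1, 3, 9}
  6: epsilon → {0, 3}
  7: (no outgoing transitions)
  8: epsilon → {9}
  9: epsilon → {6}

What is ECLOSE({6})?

Start with {6}.
From 6 via epsilon: add 0, 3.
From 0 via epsilon: add 2.
From 3 via epsilon: add 4.
From 4 via epsilon: add 8.
From 8 via epsilon: add 9.
No new states can be added; the closed set is {0, 2, 3, 4, 6, 8, 9}.

{0, 2, 3, 4, 6, 8, 9}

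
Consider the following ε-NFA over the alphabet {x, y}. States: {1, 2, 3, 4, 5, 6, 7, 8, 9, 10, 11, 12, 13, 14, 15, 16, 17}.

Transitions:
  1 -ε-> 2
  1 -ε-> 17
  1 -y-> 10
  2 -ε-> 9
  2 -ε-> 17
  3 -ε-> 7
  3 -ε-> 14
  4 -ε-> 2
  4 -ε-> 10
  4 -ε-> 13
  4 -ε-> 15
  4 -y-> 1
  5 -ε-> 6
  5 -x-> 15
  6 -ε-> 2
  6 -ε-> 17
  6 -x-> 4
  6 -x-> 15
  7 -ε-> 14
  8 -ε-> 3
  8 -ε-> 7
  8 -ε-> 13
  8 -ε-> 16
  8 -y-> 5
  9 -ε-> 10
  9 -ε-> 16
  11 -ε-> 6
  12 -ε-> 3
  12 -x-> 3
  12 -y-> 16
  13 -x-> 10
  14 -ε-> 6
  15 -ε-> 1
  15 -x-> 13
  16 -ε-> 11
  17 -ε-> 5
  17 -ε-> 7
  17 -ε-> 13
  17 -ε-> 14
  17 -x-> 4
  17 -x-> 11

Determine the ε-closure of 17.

Start with {17}.
From 17 via ε: add 5, 7, 13, 14.
From 5 via ε: add 6.
From 6 via ε: add 2.
From 2 via ε: add 9.
From 9 via ε: add 10, 16.
From 16 via ε: add 11.
No new states can be added; the closed set is {2, 5, 6, 7, 9, 10, 11, 13, 14, 16, 17}.

{2, 5, 6, 7, 9, 10, 11, 13, 14, 16, 17}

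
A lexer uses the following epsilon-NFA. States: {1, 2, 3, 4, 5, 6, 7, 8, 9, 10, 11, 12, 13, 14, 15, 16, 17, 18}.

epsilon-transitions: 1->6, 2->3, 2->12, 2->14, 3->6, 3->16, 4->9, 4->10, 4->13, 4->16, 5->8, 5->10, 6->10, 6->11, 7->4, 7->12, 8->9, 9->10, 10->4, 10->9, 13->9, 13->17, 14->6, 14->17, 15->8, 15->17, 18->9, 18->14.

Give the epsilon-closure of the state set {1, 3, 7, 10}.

{1, 3, 4, 6, 7, 9, 10, 11, 12, 13, 16, 17}

Start with {1, 3, 7, 10}.
From 1 via epsilon: add 6.
From 3 via epsilon: add 16.
From 7 via epsilon: add 4, 12.
From 10 via epsilon: add 9.
From 4 via epsilon: add 13.
From 6 via epsilon: add 11.
From 13 via epsilon: add 17.
No new states can be added; the closed set is {1, 3, 4, 6, 7, 9, 10, 11, 12, 13, 16, 17}.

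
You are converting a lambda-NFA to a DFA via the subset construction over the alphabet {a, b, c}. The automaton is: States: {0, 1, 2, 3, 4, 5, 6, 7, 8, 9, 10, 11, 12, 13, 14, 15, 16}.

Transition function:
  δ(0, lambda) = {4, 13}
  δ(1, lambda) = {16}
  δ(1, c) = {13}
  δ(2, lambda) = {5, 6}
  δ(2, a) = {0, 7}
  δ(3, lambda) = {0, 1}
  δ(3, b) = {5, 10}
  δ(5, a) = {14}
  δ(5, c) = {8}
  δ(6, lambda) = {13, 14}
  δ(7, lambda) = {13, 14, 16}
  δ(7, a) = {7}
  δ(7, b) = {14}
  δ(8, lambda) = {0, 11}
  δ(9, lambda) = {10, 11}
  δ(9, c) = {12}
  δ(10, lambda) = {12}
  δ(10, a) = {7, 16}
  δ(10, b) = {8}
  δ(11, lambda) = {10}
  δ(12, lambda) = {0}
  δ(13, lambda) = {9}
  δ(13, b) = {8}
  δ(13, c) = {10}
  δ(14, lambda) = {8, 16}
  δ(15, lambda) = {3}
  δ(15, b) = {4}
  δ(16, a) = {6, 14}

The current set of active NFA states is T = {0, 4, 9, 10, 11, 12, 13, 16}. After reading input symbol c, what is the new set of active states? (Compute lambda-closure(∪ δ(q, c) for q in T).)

9 on c → {12}.
13 on c → {10}.
No c-transition from 0, 4, 10, 11, 12, 16.
Union after reading c: {10, 12}.
Now take the lambda-closure:
From 12 via lambda: add 0.
From 0 via lambda: add 4, 13.
From 13 via lambda: add 9.
From 9 via lambda: add 11.
No new states can be added; the closed set is {0, 4, 9, 10, 11, 12, 13}.

{0, 4, 9, 10, 11, 12, 13}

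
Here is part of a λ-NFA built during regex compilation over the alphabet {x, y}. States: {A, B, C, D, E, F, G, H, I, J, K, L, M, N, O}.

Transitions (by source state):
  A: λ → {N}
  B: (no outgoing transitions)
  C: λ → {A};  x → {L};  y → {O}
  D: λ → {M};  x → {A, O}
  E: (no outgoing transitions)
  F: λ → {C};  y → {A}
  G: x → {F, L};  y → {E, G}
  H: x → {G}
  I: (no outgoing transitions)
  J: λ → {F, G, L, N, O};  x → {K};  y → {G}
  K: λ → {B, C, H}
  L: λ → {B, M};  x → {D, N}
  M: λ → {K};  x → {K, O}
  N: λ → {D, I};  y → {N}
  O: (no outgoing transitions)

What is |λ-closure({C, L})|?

Start with {C, L}.
From C via λ: add A.
From L via λ: add B, M.
From A via λ: add N.
From M via λ: add K.
From K via λ: add H.
From N via λ: add D, I.
λ-closure = {A, B, C, D, H, I, K, L, M, N}, which has 10 states.

10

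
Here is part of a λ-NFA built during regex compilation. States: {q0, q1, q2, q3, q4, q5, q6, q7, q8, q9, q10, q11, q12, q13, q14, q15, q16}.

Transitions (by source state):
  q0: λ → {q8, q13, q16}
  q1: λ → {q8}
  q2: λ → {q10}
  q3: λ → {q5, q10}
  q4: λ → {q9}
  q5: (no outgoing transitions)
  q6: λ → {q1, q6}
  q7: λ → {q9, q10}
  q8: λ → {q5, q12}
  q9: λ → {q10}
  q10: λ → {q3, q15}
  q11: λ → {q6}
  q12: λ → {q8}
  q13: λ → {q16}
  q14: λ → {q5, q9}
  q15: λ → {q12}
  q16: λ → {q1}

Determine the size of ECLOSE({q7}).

8

Start with {q7}.
From q7 via λ: add q9, q10.
From q10 via λ: add q3, q15.
From q3 via λ: add q5.
From q15 via λ: add q12.
From q12 via λ: add q8.
λ-closure = {q3, q5, q7, q8, q9, q10, q12, q15}, which has 8 states.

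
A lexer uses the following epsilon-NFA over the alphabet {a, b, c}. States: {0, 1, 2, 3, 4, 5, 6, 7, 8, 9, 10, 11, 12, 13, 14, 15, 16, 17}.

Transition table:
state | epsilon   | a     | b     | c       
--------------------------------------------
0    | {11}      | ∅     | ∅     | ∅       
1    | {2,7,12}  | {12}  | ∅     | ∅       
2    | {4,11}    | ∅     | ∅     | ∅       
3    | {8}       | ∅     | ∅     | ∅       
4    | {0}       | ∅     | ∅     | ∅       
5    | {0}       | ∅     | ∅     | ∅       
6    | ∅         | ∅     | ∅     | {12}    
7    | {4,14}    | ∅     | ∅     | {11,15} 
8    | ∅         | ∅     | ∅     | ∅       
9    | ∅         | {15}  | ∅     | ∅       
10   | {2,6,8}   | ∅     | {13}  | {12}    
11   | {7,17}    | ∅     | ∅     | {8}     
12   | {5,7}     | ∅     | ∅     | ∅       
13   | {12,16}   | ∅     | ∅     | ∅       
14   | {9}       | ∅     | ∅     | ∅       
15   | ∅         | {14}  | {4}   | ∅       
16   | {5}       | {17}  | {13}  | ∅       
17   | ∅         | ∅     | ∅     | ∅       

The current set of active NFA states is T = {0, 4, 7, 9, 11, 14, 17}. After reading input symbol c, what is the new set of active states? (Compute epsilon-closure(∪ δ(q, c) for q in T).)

{0, 4, 7, 8, 9, 11, 14, 15, 17}

7 on c → {11, 15}.
11 on c → {8}.
No c-transition from 0, 4, 9, 14, 17.
Union after reading c: {8, 11, 15}.
Now take the epsilon-closure:
From 11 via epsilon: add 7, 17.
From 7 via epsilon: add 4, 14.
From 4 via epsilon: add 0.
From 14 via epsilon: add 9.
No new states can be added; the closed set is {0, 4, 7, 8, 9, 11, 14, 15, 17}.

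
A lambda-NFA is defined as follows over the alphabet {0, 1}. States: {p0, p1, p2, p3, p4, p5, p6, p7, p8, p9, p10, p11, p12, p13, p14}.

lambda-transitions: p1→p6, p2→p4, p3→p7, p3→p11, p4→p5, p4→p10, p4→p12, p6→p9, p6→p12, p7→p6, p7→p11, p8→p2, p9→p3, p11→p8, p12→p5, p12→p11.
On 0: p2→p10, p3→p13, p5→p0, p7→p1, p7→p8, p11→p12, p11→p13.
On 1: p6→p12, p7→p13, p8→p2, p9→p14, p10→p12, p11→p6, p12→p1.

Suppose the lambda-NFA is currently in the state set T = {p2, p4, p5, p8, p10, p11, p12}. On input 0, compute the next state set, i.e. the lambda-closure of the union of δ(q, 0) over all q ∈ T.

{p0, p2, p4, p5, p8, p10, p11, p12, p13}

p2 on 0 → {p10}.
p5 on 0 → {p0}.
p11 on 0 → {p12, p13}.
No 0-transition from p4, p8, p10, p12.
Union after reading 0: {p0, p10, p12, p13}.
Now take the lambda-closure:
From p12 via lambda: add p5, p11.
From p11 via lambda: add p8.
From p8 via lambda: add p2.
From p2 via lambda: add p4.
No new states can be added; the closed set is {p0, p2, p4, p5, p8, p10, p11, p12, p13}.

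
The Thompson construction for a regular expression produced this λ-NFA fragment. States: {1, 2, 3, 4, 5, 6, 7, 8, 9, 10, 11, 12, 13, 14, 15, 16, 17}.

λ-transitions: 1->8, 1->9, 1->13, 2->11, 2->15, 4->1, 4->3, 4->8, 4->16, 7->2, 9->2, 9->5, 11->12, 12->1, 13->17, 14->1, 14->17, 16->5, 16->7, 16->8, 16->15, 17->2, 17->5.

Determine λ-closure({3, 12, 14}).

{1, 2, 3, 5, 8, 9, 11, 12, 13, 14, 15, 17}

Start with {3, 12, 14}.
From 12 via λ: add 1.
From 14 via λ: add 17.
From 1 via λ: add 8, 9, 13.
From 17 via λ: add 2, 5.
From 2 via λ: add 11, 15.
No new states can be added; the closed set is {1, 2, 3, 5, 8, 9, 11, 12, 13, 14, 15, 17}.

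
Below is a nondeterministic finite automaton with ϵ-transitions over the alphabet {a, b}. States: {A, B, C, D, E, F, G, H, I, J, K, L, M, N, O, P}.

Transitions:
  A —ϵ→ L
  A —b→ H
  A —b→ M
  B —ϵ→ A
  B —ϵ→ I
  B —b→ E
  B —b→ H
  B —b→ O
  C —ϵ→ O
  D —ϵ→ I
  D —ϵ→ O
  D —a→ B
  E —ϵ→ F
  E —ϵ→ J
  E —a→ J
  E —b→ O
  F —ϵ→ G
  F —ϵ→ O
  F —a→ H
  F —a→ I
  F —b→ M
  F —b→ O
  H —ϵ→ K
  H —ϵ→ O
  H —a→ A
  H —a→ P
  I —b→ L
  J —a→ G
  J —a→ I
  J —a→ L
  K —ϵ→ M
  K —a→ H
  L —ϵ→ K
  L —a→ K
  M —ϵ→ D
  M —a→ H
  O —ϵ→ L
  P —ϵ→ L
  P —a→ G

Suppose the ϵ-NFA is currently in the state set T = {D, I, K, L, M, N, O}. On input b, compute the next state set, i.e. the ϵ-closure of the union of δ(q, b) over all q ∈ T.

I on b → {L}.
No b-transition from D, K, L, M, N, O.
Union after reading b: {L}.
Now take the ϵ-closure:
From L via ϵ: add K.
From K via ϵ: add M.
From M via ϵ: add D.
From D via ϵ: add I, O.
No new states can be added; the closed set is {D, I, K, L, M, O}.

{D, I, K, L, M, O}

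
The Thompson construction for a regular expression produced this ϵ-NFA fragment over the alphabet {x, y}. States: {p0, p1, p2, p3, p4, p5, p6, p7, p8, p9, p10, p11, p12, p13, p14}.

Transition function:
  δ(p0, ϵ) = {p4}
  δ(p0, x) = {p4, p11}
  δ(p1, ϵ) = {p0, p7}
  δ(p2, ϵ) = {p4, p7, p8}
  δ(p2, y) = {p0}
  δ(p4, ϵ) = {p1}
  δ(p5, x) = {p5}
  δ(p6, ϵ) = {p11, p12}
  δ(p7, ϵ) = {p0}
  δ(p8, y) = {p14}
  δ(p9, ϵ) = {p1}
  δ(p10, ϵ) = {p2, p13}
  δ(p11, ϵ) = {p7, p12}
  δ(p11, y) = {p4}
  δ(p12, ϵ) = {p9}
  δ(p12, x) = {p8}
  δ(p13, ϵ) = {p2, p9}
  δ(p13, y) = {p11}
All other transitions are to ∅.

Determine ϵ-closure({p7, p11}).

Start with {p7, p11}.
From p7 via ϵ: add p0.
From p11 via ϵ: add p12.
From p0 via ϵ: add p4.
From p12 via ϵ: add p9.
From p4 via ϵ: add p1.
No new states can be added; the closed set is {p0, p1, p4, p7, p9, p11, p12}.

{p0, p1, p4, p7, p9, p11, p12}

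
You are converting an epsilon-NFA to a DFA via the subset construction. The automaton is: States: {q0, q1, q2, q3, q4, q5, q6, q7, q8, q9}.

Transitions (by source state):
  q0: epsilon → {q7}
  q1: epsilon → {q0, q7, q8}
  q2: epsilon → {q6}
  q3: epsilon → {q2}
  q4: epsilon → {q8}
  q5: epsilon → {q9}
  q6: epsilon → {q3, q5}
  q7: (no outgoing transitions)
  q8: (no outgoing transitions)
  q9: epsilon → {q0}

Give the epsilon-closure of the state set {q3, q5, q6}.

{q0, q2, q3, q5, q6, q7, q9}

Start with {q3, q5, q6}.
From q3 via epsilon: add q2.
From q5 via epsilon: add q9.
From q9 via epsilon: add q0.
From q0 via epsilon: add q7.
No new states can be added; the closed set is {q0, q2, q3, q5, q6, q7, q9}.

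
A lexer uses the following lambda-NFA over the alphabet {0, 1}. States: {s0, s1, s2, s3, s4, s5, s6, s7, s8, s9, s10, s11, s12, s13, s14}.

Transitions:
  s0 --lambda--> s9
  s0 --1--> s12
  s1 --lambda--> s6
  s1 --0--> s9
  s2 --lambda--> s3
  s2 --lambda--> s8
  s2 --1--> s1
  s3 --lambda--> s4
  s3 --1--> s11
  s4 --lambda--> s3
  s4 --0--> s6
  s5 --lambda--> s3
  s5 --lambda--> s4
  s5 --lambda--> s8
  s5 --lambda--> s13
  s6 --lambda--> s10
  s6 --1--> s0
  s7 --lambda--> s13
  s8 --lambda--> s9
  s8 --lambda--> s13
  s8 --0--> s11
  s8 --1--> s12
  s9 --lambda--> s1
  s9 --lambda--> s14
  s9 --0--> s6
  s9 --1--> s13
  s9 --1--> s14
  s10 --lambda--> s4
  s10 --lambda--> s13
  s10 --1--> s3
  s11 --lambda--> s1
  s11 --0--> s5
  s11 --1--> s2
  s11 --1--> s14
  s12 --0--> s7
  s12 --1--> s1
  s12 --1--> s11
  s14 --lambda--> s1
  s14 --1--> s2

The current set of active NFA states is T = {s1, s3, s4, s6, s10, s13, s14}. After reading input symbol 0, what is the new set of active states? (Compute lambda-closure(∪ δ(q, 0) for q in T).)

{s1, s3, s4, s6, s9, s10, s13, s14}

s1 on 0 → {s9}.
s4 on 0 → {s6}.
No 0-transition from s3, s6, s10, s13, s14.
Union after reading 0: {s6, s9}.
Now take the lambda-closure:
From s6 via lambda: add s10.
From s9 via lambda: add s1, s14.
From s10 via lambda: add s4, s13.
From s4 via lambda: add s3.
No new states can be added; the closed set is {s1, s3, s4, s6, s9, s10, s13, s14}.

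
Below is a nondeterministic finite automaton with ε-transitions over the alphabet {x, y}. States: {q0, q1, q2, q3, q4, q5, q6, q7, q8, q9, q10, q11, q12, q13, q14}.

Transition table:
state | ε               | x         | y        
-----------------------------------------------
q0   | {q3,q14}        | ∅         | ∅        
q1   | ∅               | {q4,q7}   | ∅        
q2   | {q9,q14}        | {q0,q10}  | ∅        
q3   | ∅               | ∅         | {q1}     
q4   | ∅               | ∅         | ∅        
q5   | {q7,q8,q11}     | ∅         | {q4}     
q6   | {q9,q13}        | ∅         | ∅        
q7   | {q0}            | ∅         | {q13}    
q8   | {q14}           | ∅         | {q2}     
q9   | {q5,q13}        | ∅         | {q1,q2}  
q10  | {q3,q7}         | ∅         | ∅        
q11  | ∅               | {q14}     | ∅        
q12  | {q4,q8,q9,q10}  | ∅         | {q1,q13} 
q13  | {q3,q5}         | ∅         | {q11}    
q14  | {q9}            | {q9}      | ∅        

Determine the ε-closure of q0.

{q0, q3, q5, q7, q8, q9, q11, q13, q14}

Start with {q0}.
From q0 via ε: add q3, q14.
From q14 via ε: add q9.
From q9 via ε: add q5, q13.
From q5 via ε: add q7, q8, q11.
No new states can be added; the closed set is {q0, q3, q5, q7, q8, q9, q11, q13, q14}.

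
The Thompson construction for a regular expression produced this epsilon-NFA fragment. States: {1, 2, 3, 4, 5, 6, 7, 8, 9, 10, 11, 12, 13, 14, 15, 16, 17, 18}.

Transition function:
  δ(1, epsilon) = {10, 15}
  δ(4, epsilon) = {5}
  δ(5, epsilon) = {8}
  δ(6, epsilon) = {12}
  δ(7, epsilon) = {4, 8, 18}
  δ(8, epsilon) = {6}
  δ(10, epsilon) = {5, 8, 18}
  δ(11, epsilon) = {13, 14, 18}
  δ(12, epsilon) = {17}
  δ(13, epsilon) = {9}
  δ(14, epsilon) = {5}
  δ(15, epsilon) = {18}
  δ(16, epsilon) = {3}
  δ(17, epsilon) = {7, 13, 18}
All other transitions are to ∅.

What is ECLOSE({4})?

{4, 5, 6, 7, 8, 9, 12, 13, 17, 18}

Start with {4}.
From 4 via epsilon: add 5.
From 5 via epsilon: add 8.
From 8 via epsilon: add 6.
From 6 via epsilon: add 12.
From 12 via epsilon: add 17.
From 17 via epsilon: add 7, 13, 18.
From 13 via epsilon: add 9.
No new states can be added; the closed set is {4, 5, 6, 7, 8, 9, 12, 13, 17, 18}.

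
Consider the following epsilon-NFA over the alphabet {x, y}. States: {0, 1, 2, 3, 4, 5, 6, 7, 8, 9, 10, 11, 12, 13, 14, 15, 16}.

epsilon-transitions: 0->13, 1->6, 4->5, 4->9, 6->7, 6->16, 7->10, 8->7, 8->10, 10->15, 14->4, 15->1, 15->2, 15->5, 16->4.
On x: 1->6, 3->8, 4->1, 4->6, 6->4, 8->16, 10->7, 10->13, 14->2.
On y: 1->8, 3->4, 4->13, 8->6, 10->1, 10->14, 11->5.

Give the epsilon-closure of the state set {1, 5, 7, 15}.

Start with {1, 5, 7, 15}.
From 1 via epsilon: add 6.
From 7 via epsilon: add 10.
From 15 via epsilon: add 2.
From 6 via epsilon: add 16.
From 16 via epsilon: add 4.
From 4 via epsilon: add 9.
No new states can be added; the closed set is {1, 2, 4, 5, 6, 7, 9, 10, 15, 16}.

{1, 2, 4, 5, 6, 7, 9, 10, 15, 16}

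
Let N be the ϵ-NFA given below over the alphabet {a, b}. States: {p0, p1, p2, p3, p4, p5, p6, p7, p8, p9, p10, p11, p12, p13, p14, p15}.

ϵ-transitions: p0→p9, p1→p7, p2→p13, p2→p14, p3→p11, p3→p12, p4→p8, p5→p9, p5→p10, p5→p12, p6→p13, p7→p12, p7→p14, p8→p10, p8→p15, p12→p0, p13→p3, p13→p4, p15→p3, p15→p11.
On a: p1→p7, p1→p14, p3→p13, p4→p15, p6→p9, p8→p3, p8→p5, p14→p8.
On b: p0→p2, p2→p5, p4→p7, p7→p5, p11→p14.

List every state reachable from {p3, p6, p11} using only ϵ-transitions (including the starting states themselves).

{p0, p3, p4, p6, p8, p9, p10, p11, p12, p13, p15}

Start with {p3, p6, p11}.
From p3 via ϵ: add p12.
From p6 via ϵ: add p13.
From p12 via ϵ: add p0.
From p13 via ϵ: add p4.
From p0 via ϵ: add p9.
From p4 via ϵ: add p8.
From p8 via ϵ: add p10, p15.
No new states can be added; the closed set is {p0, p3, p4, p6, p8, p9, p10, p11, p12, p13, p15}.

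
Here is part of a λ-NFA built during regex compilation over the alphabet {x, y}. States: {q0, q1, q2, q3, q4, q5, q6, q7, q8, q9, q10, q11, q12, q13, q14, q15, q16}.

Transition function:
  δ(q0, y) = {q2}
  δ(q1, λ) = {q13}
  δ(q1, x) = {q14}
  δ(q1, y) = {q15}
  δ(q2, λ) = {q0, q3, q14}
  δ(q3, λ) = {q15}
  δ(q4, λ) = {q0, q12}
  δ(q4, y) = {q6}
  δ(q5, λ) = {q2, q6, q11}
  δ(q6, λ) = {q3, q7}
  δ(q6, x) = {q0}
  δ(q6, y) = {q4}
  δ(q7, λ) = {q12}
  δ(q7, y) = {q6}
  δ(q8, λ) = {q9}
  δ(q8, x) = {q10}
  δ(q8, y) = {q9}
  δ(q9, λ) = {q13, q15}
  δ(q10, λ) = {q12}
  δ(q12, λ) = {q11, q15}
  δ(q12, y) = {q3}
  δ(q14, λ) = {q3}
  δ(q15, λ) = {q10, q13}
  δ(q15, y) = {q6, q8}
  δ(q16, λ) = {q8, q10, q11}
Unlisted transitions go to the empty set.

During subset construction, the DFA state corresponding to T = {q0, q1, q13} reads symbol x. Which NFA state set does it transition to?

q1 on x → {q14}.
No x-transition from q0, q13.
Union after reading x: {q14}.
Now take the λ-closure:
From q14 via λ: add q3.
From q3 via λ: add q15.
From q15 via λ: add q10, q13.
From q10 via λ: add q12.
From q12 via λ: add q11.
No new states can be added; the closed set is {q3, q10, q11, q12, q13, q14, q15}.

{q3, q10, q11, q12, q13, q14, q15}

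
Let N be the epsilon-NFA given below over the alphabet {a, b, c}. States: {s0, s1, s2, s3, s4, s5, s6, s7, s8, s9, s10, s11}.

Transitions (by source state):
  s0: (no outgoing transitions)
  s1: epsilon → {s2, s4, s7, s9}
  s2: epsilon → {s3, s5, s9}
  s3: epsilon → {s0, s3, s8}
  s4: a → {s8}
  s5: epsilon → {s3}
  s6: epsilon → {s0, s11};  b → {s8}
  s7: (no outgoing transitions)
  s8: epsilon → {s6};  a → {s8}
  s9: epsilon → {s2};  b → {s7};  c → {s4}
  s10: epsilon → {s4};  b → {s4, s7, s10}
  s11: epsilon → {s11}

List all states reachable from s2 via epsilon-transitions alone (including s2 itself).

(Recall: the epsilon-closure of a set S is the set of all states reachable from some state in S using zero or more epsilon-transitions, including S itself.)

{s0, s2, s3, s5, s6, s8, s9, s11}

Start with {s2}.
From s2 via epsilon: add s3, s5, s9.
From s3 via epsilon: add s0, s8.
From s8 via epsilon: add s6.
From s6 via epsilon: add s11.
No new states can be added; the closed set is {s0, s2, s3, s5, s6, s8, s9, s11}.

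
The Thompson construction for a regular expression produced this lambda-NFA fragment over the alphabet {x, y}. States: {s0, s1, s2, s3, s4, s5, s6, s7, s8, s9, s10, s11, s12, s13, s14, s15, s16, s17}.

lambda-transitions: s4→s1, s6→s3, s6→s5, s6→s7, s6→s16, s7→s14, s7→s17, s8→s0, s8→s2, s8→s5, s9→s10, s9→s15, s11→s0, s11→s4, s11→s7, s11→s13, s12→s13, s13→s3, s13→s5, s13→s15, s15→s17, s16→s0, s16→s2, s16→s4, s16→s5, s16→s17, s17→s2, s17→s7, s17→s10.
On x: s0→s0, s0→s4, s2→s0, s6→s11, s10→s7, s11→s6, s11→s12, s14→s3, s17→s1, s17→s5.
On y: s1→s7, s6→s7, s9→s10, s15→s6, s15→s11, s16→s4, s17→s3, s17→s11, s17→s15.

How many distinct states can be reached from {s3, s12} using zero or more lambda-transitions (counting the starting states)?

10

Start with {s3, s12}.
From s12 via lambda: add s13.
From s13 via lambda: add s5, s15.
From s15 via lambda: add s17.
From s17 via lambda: add s2, s7, s10.
From s7 via lambda: add s14.
lambda-closure = {s2, s3, s5, s7, s10, s12, s13, s14, s15, s17}, which has 10 states.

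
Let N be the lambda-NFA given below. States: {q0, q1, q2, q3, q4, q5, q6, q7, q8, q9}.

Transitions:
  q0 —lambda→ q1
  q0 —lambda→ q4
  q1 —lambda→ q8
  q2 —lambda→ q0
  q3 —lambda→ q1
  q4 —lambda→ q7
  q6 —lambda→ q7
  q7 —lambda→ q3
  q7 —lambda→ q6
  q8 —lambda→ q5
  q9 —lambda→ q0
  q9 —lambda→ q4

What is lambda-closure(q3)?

{q1, q3, q5, q8}

Start with {q3}.
From q3 via lambda: add q1.
From q1 via lambda: add q8.
From q8 via lambda: add q5.
No new states can be added; the closed set is {q1, q3, q5, q8}.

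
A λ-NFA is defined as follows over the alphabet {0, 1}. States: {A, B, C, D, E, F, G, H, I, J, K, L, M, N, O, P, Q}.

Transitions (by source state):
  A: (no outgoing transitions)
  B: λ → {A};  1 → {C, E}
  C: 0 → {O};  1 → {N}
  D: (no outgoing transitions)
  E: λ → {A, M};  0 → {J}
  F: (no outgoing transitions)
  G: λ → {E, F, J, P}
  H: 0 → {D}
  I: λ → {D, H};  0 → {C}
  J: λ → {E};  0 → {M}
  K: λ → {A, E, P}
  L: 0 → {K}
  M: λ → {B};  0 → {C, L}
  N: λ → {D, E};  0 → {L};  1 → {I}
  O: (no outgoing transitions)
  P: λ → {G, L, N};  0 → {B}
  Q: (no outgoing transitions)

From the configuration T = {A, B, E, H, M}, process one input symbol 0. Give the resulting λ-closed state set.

E on 0 → {J}.
H on 0 → {D}.
M on 0 → {C, L}.
No 0-transition from A, B.
Union after reading 0: {C, D, J, L}.
Now take the λ-closure:
From J via λ: add E.
From E via λ: add A, M.
From M via λ: add B.
No new states can be added; the closed set is {A, B, C, D, E, J, L, M}.

{A, B, C, D, E, J, L, M}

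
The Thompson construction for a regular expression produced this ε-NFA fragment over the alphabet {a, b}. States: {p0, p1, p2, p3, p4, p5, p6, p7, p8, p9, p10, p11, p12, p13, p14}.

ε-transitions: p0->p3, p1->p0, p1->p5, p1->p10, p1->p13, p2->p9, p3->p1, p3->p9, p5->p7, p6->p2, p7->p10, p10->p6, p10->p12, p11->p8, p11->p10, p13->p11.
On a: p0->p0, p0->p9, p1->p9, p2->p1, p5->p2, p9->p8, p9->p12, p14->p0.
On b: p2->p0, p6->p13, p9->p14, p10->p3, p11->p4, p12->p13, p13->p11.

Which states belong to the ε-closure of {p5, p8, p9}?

Start with {p5, p8, p9}.
From p5 via ε: add p7.
From p7 via ε: add p10.
From p10 via ε: add p6, p12.
From p6 via ε: add p2.
No new states can be added; the closed set is {p2, p5, p6, p7, p8, p9, p10, p12}.

{p2, p5, p6, p7, p8, p9, p10, p12}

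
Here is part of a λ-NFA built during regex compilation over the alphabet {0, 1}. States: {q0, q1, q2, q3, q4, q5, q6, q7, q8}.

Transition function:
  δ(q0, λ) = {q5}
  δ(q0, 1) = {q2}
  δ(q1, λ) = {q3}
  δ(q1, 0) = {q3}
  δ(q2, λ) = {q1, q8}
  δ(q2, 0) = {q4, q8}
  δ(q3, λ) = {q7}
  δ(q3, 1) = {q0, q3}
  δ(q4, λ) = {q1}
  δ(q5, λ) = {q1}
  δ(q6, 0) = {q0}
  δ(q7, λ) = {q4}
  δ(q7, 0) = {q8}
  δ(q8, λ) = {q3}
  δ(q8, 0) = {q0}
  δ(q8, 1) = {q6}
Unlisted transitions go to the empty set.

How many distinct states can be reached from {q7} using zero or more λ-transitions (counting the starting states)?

4

Start with {q7}.
From q7 via λ: add q4.
From q4 via λ: add q1.
From q1 via λ: add q3.
λ-closure = {q1, q3, q4, q7}, which has 4 states.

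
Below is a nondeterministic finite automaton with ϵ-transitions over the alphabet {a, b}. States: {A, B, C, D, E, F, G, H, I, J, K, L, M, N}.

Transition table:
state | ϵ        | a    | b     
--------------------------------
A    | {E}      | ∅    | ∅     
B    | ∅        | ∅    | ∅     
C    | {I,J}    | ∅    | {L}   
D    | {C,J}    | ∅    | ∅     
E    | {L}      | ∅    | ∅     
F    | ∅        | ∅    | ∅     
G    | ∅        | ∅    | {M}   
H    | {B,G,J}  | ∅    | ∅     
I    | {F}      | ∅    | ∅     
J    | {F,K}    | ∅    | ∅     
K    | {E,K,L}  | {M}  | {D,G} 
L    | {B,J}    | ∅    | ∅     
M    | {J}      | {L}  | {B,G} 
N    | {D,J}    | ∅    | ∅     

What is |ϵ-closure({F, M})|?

Start with {F, M}.
From M via ϵ: add J.
From J via ϵ: add K.
From K via ϵ: add E, L.
From L via ϵ: add B.
ϵ-closure = {B, E, F, J, K, L, M}, which has 7 states.

7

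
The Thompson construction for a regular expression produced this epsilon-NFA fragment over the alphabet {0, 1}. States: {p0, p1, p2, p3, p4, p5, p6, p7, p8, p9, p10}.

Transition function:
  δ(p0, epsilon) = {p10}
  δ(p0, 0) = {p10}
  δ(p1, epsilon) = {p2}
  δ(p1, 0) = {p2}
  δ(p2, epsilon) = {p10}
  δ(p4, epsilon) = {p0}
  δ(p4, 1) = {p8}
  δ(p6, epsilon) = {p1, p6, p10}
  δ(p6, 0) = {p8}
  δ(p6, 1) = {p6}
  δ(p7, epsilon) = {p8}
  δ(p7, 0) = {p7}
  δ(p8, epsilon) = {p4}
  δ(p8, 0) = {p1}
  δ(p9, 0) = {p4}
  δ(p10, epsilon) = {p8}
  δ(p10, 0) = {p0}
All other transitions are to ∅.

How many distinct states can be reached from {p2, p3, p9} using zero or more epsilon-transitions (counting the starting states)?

Start with {p2, p3, p9}.
From p2 via epsilon: add p10.
From p10 via epsilon: add p8.
From p8 via epsilon: add p4.
From p4 via epsilon: add p0.
epsilon-closure = {p0, p2, p3, p4, p8, p9, p10}, which has 7 states.

7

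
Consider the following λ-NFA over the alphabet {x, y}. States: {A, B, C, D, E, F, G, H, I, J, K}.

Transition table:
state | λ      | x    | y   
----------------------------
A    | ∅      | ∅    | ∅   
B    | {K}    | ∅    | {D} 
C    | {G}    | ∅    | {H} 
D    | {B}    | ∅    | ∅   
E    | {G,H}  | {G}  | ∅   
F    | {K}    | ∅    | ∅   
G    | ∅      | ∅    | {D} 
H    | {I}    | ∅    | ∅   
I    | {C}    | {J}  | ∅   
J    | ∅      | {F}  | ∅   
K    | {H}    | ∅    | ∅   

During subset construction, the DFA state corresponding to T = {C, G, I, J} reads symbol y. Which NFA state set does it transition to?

{B, C, D, G, H, I, K}

C on y → {H}.
G on y → {D}.
No y-transition from I, J.
Union after reading y: {D, H}.
Now take the λ-closure:
From D via λ: add B.
From H via λ: add I.
From B via λ: add K.
From I via λ: add C.
From C via λ: add G.
No new states can be added; the closed set is {B, C, D, G, H, I, K}.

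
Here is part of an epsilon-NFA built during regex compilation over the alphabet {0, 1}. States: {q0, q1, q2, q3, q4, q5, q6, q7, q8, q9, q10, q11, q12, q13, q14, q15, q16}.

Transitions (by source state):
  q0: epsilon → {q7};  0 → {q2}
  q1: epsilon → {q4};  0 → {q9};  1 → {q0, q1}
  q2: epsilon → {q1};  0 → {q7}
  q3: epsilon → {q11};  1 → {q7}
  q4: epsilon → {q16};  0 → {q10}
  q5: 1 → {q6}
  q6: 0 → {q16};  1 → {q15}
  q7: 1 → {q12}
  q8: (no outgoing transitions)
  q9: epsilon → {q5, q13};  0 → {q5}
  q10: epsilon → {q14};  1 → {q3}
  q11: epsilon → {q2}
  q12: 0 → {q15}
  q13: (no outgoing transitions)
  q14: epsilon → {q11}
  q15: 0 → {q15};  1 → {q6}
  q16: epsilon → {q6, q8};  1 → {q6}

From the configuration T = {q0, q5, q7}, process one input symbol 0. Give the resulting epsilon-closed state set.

{q1, q2, q4, q6, q8, q16}

q0 on 0 → {q2}.
No 0-transition from q5, q7.
Union after reading 0: {q2}.
Now take the epsilon-closure:
From q2 via epsilon: add q1.
From q1 via epsilon: add q4.
From q4 via epsilon: add q16.
From q16 via epsilon: add q6, q8.
No new states can be added; the closed set is {q1, q2, q4, q6, q8, q16}.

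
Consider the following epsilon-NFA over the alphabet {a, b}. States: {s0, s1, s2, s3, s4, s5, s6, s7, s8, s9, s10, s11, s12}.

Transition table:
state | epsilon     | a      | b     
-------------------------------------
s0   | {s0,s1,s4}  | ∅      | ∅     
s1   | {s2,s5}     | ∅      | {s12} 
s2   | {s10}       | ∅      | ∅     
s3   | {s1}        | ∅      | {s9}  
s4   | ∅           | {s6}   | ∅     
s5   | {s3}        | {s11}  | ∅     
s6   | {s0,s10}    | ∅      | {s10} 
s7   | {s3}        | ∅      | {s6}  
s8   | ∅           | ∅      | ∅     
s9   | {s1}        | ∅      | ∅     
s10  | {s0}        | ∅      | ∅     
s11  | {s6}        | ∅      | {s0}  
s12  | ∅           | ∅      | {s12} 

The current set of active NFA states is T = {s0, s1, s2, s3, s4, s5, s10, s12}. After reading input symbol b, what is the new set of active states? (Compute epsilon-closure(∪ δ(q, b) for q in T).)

{s0, s1, s2, s3, s4, s5, s9, s10, s12}

s1 on b → {s12}.
s3 on b → {s9}.
s12 on b → {s12}.
No b-transition from s0, s2, s4, s5, s10.
Union after reading b: {s9, s12}.
Now take the epsilon-closure:
From s9 via epsilon: add s1.
From s1 via epsilon: add s2, s5.
From s2 via epsilon: add s10.
From s5 via epsilon: add s3.
From s10 via epsilon: add s0.
From s0 via epsilon: add s4.
No new states can be added; the closed set is {s0, s1, s2, s3, s4, s5, s9, s10, s12}.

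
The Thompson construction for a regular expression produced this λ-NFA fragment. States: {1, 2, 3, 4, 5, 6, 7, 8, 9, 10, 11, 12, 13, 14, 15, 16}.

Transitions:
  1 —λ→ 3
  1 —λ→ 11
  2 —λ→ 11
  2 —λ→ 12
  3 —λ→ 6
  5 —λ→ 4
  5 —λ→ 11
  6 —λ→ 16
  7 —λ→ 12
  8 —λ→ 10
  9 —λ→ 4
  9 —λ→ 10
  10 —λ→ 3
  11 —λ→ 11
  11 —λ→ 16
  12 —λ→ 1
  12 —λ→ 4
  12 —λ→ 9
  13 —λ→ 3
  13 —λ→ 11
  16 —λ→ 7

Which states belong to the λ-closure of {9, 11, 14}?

{1, 3, 4, 6, 7, 9, 10, 11, 12, 14, 16}

Start with {9, 11, 14}.
From 9 via λ: add 4, 10.
From 11 via λ: add 16.
From 10 via λ: add 3.
From 16 via λ: add 7.
From 3 via λ: add 6.
From 7 via λ: add 12.
From 12 via λ: add 1.
No new states can be added; the closed set is {1, 3, 4, 6, 7, 9, 10, 11, 12, 14, 16}.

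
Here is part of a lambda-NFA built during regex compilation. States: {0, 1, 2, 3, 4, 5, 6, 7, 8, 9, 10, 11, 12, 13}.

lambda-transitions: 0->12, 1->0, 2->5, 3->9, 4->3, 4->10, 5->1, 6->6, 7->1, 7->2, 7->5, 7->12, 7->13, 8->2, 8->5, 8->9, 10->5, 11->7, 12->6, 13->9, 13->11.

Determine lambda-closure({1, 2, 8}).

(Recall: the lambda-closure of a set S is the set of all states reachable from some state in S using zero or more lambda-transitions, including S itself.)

Start with {1, 2, 8}.
From 1 via lambda: add 0.
From 2 via lambda: add 5.
From 8 via lambda: add 9.
From 0 via lambda: add 12.
From 12 via lambda: add 6.
No new states can be added; the closed set is {0, 1, 2, 5, 6, 8, 9, 12}.

{0, 1, 2, 5, 6, 8, 9, 12}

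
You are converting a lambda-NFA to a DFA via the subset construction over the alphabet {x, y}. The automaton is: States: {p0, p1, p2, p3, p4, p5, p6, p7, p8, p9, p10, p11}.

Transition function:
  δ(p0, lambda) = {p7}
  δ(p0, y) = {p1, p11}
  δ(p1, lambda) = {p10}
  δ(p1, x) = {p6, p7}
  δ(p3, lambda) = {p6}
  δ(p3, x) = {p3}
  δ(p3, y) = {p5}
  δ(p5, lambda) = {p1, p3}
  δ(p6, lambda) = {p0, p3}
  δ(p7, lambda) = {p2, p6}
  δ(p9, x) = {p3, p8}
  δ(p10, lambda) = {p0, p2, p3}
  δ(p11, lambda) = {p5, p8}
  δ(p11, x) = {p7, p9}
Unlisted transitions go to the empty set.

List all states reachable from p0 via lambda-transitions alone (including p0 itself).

Start with {p0}.
From p0 via lambda: add p7.
From p7 via lambda: add p2, p6.
From p6 via lambda: add p3.
No new states can be added; the closed set is {p0, p2, p3, p6, p7}.

{p0, p2, p3, p6, p7}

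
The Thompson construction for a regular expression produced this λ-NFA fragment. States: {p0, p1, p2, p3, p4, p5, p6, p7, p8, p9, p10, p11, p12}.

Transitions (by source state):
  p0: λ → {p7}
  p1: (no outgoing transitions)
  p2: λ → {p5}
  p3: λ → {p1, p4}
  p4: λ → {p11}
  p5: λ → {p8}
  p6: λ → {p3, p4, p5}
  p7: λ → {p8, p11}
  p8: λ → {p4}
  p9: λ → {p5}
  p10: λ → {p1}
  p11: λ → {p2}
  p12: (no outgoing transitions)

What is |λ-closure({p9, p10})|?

Start with {p9, p10}.
From p9 via λ: add p5.
From p10 via λ: add p1.
From p5 via λ: add p8.
From p8 via λ: add p4.
From p4 via λ: add p11.
From p11 via λ: add p2.
λ-closure = {p1, p2, p4, p5, p8, p9, p10, p11}, which has 8 states.

8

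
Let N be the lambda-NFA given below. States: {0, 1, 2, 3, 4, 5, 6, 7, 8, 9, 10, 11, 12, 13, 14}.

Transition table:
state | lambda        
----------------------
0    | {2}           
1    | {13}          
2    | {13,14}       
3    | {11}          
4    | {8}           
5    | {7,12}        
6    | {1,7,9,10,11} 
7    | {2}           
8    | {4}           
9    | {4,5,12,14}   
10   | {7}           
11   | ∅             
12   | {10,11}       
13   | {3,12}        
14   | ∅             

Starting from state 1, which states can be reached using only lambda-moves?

Start with {1}.
From 1 via lambda: add 13.
From 13 via lambda: add 3, 12.
From 3 via lambda: add 11.
From 12 via lambda: add 10.
From 10 via lambda: add 7.
From 7 via lambda: add 2.
From 2 via lambda: add 14.
No new states can be added; the closed set is {1, 2, 3, 7, 10, 11, 12, 13, 14}.

{1, 2, 3, 7, 10, 11, 12, 13, 14}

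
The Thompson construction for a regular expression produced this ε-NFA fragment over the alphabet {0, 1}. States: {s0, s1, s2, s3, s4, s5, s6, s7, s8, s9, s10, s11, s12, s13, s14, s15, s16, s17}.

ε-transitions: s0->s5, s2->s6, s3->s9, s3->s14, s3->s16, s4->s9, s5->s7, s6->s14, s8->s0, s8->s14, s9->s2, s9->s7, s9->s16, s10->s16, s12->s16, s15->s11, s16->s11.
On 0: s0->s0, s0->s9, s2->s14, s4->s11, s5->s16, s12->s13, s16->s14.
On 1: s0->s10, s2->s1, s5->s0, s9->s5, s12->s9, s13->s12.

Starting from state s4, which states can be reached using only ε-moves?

Start with {s4}.
From s4 via ε: add s9.
From s9 via ε: add s2, s7, s16.
From s2 via ε: add s6.
From s16 via ε: add s11.
From s6 via ε: add s14.
No new states can be added; the closed set is {s2, s4, s6, s7, s9, s11, s14, s16}.

{s2, s4, s6, s7, s9, s11, s14, s16}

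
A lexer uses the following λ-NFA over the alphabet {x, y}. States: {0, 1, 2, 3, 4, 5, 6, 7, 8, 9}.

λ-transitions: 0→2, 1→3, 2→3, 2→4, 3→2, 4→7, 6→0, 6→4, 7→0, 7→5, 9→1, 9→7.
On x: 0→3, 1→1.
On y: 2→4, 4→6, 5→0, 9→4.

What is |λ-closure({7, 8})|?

Start with {7, 8}.
From 7 via λ: add 0, 5.
From 0 via λ: add 2.
From 2 via λ: add 3, 4.
λ-closure = {0, 2, 3, 4, 5, 7, 8}, which has 7 states.

7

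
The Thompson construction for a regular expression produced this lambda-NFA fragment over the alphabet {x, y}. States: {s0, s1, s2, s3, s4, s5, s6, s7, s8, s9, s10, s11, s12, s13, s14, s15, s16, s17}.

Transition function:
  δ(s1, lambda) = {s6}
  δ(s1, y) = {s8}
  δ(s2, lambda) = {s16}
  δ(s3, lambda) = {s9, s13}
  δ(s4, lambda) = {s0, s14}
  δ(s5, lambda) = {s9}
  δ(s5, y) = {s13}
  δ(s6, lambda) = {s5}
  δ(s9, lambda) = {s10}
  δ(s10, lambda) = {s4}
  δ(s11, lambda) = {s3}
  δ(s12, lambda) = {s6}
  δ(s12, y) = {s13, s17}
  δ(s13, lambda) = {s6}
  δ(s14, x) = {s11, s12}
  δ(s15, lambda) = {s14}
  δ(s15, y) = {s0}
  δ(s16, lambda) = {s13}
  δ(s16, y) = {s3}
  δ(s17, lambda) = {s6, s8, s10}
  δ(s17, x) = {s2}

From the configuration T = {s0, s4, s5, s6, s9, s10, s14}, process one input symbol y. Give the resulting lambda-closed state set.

{s0, s4, s5, s6, s9, s10, s13, s14}

s5 on y → {s13}.
No y-transition from s0, s4, s6, s9, s10, s14.
Union after reading y: {s13}.
Now take the lambda-closure:
From s13 via lambda: add s6.
From s6 via lambda: add s5.
From s5 via lambda: add s9.
From s9 via lambda: add s10.
From s10 via lambda: add s4.
From s4 via lambda: add s0, s14.
No new states can be added; the closed set is {s0, s4, s5, s6, s9, s10, s13, s14}.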